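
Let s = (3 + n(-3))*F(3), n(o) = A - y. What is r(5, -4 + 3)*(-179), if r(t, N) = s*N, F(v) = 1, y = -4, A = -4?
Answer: 537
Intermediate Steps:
n(o) = 0 (n(o) = -4 - 1*(-4) = -4 + 4 = 0)
s = 3 (s = (3 + 0)*1 = 3*1 = 3)
r(t, N) = 3*N
r(5, -4 + 3)*(-179) = (3*(-4 + 3))*(-179) = (3*(-1))*(-179) = -3*(-179) = 537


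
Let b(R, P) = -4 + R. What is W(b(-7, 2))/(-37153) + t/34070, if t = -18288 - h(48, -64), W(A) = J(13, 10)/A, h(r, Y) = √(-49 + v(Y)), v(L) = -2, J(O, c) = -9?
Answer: -3737150667/6961914905 - I*√51/34070 ≈ -0.5368 - 0.00020961*I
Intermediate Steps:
h(r, Y) = I*√51 (h(r, Y) = √(-49 - 2) = √(-51) = I*√51)
W(A) = -9/A
t = -18288 - I*√51 ≈ -18288.0 - 7.1414*I
W(b(-7, 2))/(-37153) + t/34070 = -9/(-4 - 7)/(-37153) + (-18288 - I*√51)/34070 = -9/(-11)*(-1/37153) + (-18288 - I*√51)*(1/34070) = -9*(-1/11)*(-1/37153) + (-9144/17035 - I*√51/34070) = (9/11)*(-1/37153) + (-9144/17035 - I*√51/34070) = -9/408683 + (-9144/17035 - I*√51/34070) = -3737150667/6961914905 - I*√51/34070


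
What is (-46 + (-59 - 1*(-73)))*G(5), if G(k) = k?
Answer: -160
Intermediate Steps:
(-46 + (-59 - 1*(-73)))*G(5) = (-46 + (-59 - 1*(-73)))*5 = (-46 + (-59 + 73))*5 = (-46 + 14)*5 = -32*5 = -160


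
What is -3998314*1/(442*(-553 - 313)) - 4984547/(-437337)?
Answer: 1828277837051/83700179082 ≈ 21.843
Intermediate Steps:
-3998314*1/(442*(-553 - 313)) - 4984547/(-437337) = -3998314/((-866*442)) - 4984547*(-1/437337) = -3998314/(-382772) + 4984547/437337 = -3998314*(-1/382772) + 4984547/437337 = 1999157/191386 + 4984547/437337 = 1828277837051/83700179082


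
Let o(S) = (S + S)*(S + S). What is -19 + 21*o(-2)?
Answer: 317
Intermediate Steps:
o(S) = 4*S**2 (o(S) = (2*S)*(2*S) = 4*S**2)
-19 + 21*o(-2) = -19 + 21*(4*(-2)**2) = -19 + 21*(4*4) = -19 + 21*16 = -19 + 336 = 317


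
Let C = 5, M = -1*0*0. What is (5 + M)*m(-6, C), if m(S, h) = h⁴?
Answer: 3125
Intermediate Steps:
M = 0 (M = 0*0 = 0)
(5 + M)*m(-6, C) = (5 + 0)*5⁴ = 5*625 = 3125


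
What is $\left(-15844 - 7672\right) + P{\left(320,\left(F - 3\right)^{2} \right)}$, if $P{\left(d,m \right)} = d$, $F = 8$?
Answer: $-23196$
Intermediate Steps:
$\left(-15844 - 7672\right) + P{\left(320,\left(F - 3\right)^{2} \right)} = \left(-15844 - 7672\right) + 320 = -23516 + 320 = -23196$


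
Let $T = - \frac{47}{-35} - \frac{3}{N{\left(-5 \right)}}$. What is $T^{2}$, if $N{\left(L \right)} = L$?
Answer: $\frac{4624}{1225} \approx 3.7747$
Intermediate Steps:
$T = \frac{68}{35}$ ($T = - \frac{47}{-35} - \frac{3}{-5} = \left(-47\right) \left(- \frac{1}{35}\right) - - \frac{3}{5} = \frac{47}{35} + \frac{3}{5} = \frac{68}{35} \approx 1.9429$)
$T^{2} = \left(\frac{68}{35}\right)^{2} = \frac{4624}{1225}$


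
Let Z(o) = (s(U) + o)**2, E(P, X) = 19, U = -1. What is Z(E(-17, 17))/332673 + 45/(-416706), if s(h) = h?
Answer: 13338051/15402981682 ≈ 0.00086594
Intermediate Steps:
Z(o) = (-1 + o)**2
Z(E(-17, 17))/332673 + 45/(-416706) = (-1 + 19)**2/332673 + 45/(-416706) = 18**2*(1/332673) + 45*(-1/416706) = 324*(1/332673) - 15/138902 = 108/110891 - 15/138902 = 13338051/15402981682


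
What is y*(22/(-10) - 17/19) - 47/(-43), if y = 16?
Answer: -197807/4085 ≈ -48.423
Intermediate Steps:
y*(22/(-10) - 17/19) - 47/(-43) = 16*(22/(-10) - 17/19) - 47/(-43) = 16*(22*(-⅒) - 17*1/19) - 47*(-1/43) = 16*(-11/5 - 17/19) + 47/43 = 16*(-294/95) + 47/43 = -4704/95 + 47/43 = -197807/4085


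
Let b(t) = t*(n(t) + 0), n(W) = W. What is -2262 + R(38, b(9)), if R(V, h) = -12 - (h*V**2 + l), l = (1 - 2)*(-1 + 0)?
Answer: -119239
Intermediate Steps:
l = 1 (l = -1*(-1) = 1)
b(t) = t**2 (b(t) = t*(t + 0) = t*t = t**2)
R(V, h) = -13 - h*V**2 (R(V, h) = -12 - (h*V**2 + 1) = -12 - (1 + h*V**2) = -12 + (-1 - h*V**2) = -13 - h*V**2)
-2262 + R(38, b(9)) = -2262 + (-13 - 1*9**2*38**2) = -2262 + (-13 - 1*81*1444) = -2262 + (-13 - 116964) = -2262 - 116977 = -119239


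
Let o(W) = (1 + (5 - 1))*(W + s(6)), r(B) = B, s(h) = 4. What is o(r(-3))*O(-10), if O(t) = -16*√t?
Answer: -80*I*√10 ≈ -252.98*I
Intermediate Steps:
o(W) = 20 + 5*W (o(W) = (1 + (5 - 1))*(W + 4) = (1 + 4)*(4 + W) = 5*(4 + W) = 20 + 5*W)
o(r(-3))*O(-10) = (20 + 5*(-3))*(-16*I*√10) = (20 - 15)*(-16*I*√10) = 5*(-16*I*√10) = -80*I*√10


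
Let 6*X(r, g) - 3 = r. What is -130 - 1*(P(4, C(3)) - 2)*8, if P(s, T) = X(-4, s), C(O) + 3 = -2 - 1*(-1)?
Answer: -338/3 ≈ -112.67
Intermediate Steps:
C(O) = -4 (C(O) = -3 + (-2 - 1*(-1)) = -3 + (-2 + 1) = -3 - 1 = -4)
X(r, g) = ½ + r/6
P(s, T) = -⅙ (P(s, T) = ½ + (⅙)*(-4) = ½ - ⅔ = -⅙)
-130 - 1*(P(4, C(3)) - 2)*8 = -130 - 1*(-⅙ - 2)*8 = -130 - 1*(-13/6)*8 = -130 - (-13)*8/6 = -130 - 1*(-52/3) = -130 + 52/3 = -338/3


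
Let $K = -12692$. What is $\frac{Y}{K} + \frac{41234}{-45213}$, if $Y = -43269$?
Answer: $\frac{1432979369}{573843396} \approx 2.4972$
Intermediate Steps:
$\frac{Y}{K} + \frac{41234}{-45213} = - \frac{43269}{-12692} + \frac{41234}{-45213} = \left(-43269\right) \left(- \frac{1}{12692}\right) + 41234 \left(- \frac{1}{45213}\right) = \frac{43269}{12692} - \frac{41234}{45213} = \frac{1432979369}{573843396}$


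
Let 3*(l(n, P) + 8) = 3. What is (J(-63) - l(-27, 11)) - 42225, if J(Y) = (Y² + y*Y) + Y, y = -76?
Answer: -33524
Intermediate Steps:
l(n, P) = -7 (l(n, P) = -8 + (⅓)*3 = -8 + 1 = -7)
J(Y) = Y² - 75*Y (J(Y) = (Y² - 76*Y) + Y = Y² - 75*Y)
(J(-63) - l(-27, 11)) - 42225 = (-63*(-75 - 63) - 1*(-7)) - 42225 = (-63*(-138) + 7) - 42225 = (8694 + 7) - 42225 = 8701 - 42225 = -33524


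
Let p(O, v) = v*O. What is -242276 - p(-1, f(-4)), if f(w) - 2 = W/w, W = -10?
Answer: -484543/2 ≈ -2.4227e+5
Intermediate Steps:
f(w) = 2 - 10/w
p(O, v) = O*v
-242276 - p(-1, f(-4)) = -242276 - (-1)*(2 - 10/(-4)) = -242276 - (-1)*(2 - 10*(-¼)) = -242276 - (-1)*(2 + 5/2) = -242276 - (-1)*9/2 = -242276 - 1*(-9/2) = -242276 + 9/2 = -484543/2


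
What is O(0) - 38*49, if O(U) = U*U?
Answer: -1862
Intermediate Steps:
O(U) = U²
O(0) - 38*49 = 0² - 38*49 = 0 - 1862 = -1862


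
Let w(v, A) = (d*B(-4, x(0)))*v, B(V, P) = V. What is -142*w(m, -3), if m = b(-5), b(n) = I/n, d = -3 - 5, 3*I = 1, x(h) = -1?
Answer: 4544/15 ≈ 302.93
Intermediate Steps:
I = 1/3 (I = (1/3)*1 = 1/3 ≈ 0.33333)
d = -8
b(n) = 1/(3*n)
m = -1/15 (m = (1/3)/(-5) = (1/3)*(-1/5) = -1/15 ≈ -0.066667)
w(v, A) = 32*v (w(v, A) = (-8*(-4))*v = 32*v)
-142*w(m, -3) = -4544*(-1)/15 = -142*(-32/15) = 4544/15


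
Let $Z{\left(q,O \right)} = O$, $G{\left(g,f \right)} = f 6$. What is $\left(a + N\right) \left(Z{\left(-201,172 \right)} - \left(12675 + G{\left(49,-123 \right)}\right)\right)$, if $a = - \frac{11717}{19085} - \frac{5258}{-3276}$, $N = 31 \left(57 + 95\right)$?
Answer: $- \frac{26667435497999}{480942} \approx -5.5448 \cdot 10^{7}$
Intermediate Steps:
$G{\left(g,f \right)} = 6 f$
$N = 4712$ ($N = 31 \cdot 152 = 4712$)
$a = \frac{30982019}{31261230}$ ($a = \left(-11717\right) \frac{1}{19085} - - \frac{2629}{1638} = - \frac{11717}{19085} + \frac{2629}{1638} = \frac{30982019}{31261230} \approx 0.99107$)
$\left(a + N\right) \left(Z{\left(-201,172 \right)} - \left(12675 + G{\left(49,-123 \right)}\right)\right) = \left(\frac{30982019}{31261230} + 4712\right) \left(172 - \left(12675 + 6 \left(-123\right)\right)\right) = \frac{147333897779 \left(172 - 11937\right)}{31261230} = \frac{147333897779}{31261230} \left(-11765\right) = - \frac{26667435497999}{480942}$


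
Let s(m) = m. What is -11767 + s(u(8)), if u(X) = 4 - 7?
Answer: -11770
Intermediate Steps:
u(X) = -3
-11767 + s(u(8)) = -11767 - 3 = -11770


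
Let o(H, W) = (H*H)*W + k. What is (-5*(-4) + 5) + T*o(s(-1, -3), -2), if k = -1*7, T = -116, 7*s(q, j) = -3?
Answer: 43101/49 ≈ 879.61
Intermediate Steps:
s(q, j) = -3/7 (s(q, j) = (⅐)*(-3) = -3/7)
k = -7
o(H, W) = -7 + W*H² (o(H, W) = (H*H)*W - 7 = H²*W - 7 = W*H² - 7 = -7 + W*H²)
(-5*(-4) + 5) + T*o(s(-1, -3), -2) = (-5*(-4) + 5) - 116*(-7 - 2*(-3/7)²) = (20 + 5) - 116*(-7 - 2*9/49) = 25 - 116*(-7 - 18/49) = 25 - 116*(-361/49) = 25 + 41876/49 = 43101/49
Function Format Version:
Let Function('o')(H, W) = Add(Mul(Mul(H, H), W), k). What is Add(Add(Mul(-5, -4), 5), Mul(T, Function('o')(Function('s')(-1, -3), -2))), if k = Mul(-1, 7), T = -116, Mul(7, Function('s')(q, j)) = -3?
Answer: Rational(43101, 49) ≈ 879.61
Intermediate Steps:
Function('s')(q, j) = Rational(-3, 7) (Function('s')(q, j) = Mul(Rational(1, 7), -3) = Rational(-3, 7))
k = -7
Function('o')(H, W) = Add(-7, Mul(W, Pow(H, 2))) (Function('o')(H, W) = Add(Mul(Mul(H, H), W), -7) = Add(Mul(Pow(H, 2), W), -7) = Add(Mul(W, Pow(H, 2)), -7) = Add(-7, Mul(W, Pow(H, 2))))
Add(Add(Mul(-5, -4), 5), Mul(T, Function('o')(Function('s')(-1, -3), -2))) = Add(Add(Mul(-5, -4), 5), Mul(-116, Add(-7, Mul(-2, Pow(Rational(-3, 7), 2))))) = Add(Add(20, 5), Mul(-116, Add(-7, Mul(-2, Rational(9, 49))))) = Add(25, Mul(-116, Add(-7, Rational(-18, 49)))) = Add(25, Mul(-116, Rational(-361, 49))) = Add(25, Rational(41876, 49)) = Rational(43101, 49)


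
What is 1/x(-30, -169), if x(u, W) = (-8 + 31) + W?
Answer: -1/146 ≈ -0.0068493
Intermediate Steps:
x(u, W) = 23 + W
1/x(-30, -169) = 1/(23 - 169) = 1/(-146) = -1/146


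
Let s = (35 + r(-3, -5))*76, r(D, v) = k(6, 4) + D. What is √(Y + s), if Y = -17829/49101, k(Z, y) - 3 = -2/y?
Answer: √702280653477/16367 ≈ 51.202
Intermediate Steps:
k(Z, y) = 3 - 2/y
r(D, v) = 5/2 + D (r(D, v) = (3 - 2/4) + D = (3 - 2*¼) + D = (3 - ½) + D = 5/2 + D)
Y = -5943/16367 (Y = -17829*1/49101 = -5943/16367 ≈ -0.36311)
s = 2622 (s = (35 + (5/2 - 3))*76 = (35 - ½)*76 = (69/2)*76 = 2622)
√(Y + s) = √(-5943/16367 + 2622) = √(42908331/16367) = √702280653477/16367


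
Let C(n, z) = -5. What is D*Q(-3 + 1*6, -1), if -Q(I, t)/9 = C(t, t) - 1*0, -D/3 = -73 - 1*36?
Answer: 14715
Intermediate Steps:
D = 327 (D = -3*(-73 - 1*36) = -3*(-73 - 36) = -3*(-109) = 327)
Q(I, t) = 45 (Q(I, t) = -9*(-5 - 1*0) = -9*(-5 + 0) = -9*(-5) = 45)
D*Q(-3 + 1*6, -1) = 327*45 = 14715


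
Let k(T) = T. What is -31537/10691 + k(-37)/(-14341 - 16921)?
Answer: -985514127/334222042 ≈ -2.9487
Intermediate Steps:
-31537/10691 + k(-37)/(-14341 - 16921) = -31537/10691 - 37/(-14341 - 16921) = -31537*1/10691 - 37/(-31262) = -31537/10691 - 37*(-1/31262) = -31537/10691 + 37/31262 = -985514127/334222042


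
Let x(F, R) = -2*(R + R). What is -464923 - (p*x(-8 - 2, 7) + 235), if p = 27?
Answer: -464402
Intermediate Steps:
x(F, R) = -4*R
-464923 - (p*x(-8 - 2, 7) + 235) = -464923 - (27*(-4*7) + 235) = -464923 - (27*(-28) + 235) = -464923 - (-756 + 235) = -464923 - 1*(-521) = -464923 + 521 = -464402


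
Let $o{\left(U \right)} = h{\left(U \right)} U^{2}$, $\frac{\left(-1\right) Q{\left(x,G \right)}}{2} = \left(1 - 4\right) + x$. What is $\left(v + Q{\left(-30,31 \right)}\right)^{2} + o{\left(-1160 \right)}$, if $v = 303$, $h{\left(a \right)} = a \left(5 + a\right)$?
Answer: $1802835016161$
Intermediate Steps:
$Q{\left(x,G \right)} = 6 - 2 x$ ($Q{\left(x,G \right)} = - 2 \left(\left(1 - 4\right) + x\right) = - 2 \left(-3 + x\right) = 6 - 2 x$)
$o{\left(U \right)} = U^{3} \left(5 + U\right)$ ($o{\left(U \right)} = U \left(5 + U\right) U^{2} = U^{3} \left(5 + U\right)$)
$\left(v + Q{\left(-30,31 \right)}\right)^{2} + o{\left(-1160 \right)} = \left(303 + \left(6 - -60\right)\right)^{2} + \left(-1160\right)^{3} \left(5 - 1160\right) = \left(303 + \left(6 + 60\right)\right)^{2} - -1802834880000 = \left(303 + 66\right)^{2} + 1802834880000 = 369^{2} + 1802834880000 = 136161 + 1802834880000 = 1802835016161$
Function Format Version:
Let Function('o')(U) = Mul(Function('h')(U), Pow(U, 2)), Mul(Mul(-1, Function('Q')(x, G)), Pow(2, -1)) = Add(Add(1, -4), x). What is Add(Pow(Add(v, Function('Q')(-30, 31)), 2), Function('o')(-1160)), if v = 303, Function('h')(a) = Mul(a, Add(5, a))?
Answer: 1802835016161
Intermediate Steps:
Function('Q')(x, G) = Add(6, Mul(-2, x)) (Function('Q')(x, G) = Mul(-2, Add(Add(1, -4), x)) = Mul(-2, Add(-3, x)) = Add(6, Mul(-2, x)))
Function('o')(U) = Mul(Pow(U, 3), Add(5, U)) (Function('o')(U) = Mul(Mul(U, Add(5, U)), Pow(U, 2)) = Mul(Pow(U, 3), Add(5, U)))
Add(Pow(Add(v, Function('Q')(-30, 31)), 2), Function('o')(-1160)) = Add(Pow(Add(303, Add(6, Mul(-2, -30))), 2), Mul(Pow(-1160, 3), Add(5, -1160))) = Add(Pow(Add(303, Add(6, 60)), 2), Mul(-1560896000, -1155)) = Add(Pow(Add(303, 66), 2), 1802834880000) = Add(Pow(369, 2), 1802834880000) = Add(136161, 1802834880000) = 1802835016161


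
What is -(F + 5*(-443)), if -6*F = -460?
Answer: 6415/3 ≈ 2138.3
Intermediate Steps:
F = 230/3 (F = -⅙*(-460) = 230/3 ≈ 76.667)
-(F + 5*(-443)) = -(230/3 + 5*(-443)) = -(230/3 - 2215) = -1*(-6415/3) = 6415/3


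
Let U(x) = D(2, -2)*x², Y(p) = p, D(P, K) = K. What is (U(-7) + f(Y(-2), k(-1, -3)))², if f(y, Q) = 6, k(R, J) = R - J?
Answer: 8464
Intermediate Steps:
U(x) = -2*x²
(U(-7) + f(Y(-2), k(-1, -3)))² = (-2*(-7)² + 6)² = (-2*49 + 6)² = (-98 + 6)² = (-92)² = 8464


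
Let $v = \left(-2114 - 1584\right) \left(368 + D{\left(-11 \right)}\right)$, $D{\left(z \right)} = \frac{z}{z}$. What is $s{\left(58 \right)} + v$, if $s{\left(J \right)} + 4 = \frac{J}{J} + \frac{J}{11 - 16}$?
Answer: $- \frac{6822883}{5} \approx -1.3646 \cdot 10^{6}$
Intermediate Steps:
$D{\left(z \right)} = 1$
$s{\left(J \right)} = -3 - \frac{J}{5}$ ($s{\left(J \right)} = -4 + \left(\frac{J}{J} + \frac{J}{11 - 16}\right) = -4 + \left(1 + \frac{J}{11 - 16}\right) = -4 + \left(1 + \frac{J}{-5}\right) = -4 + \left(1 + J \left(- \frac{1}{5}\right)\right) = -4 - \left(-1 + \frac{J}{5}\right) = -3 - \frac{J}{5}$)
$v = -1364562$ ($v = \left(-2114 - 1584\right) \left(368 + 1\right) = \left(-3698\right) 369 = -1364562$)
$s{\left(58 \right)} + v = \left(-3 - \frac{58}{5}\right) - 1364562 = - \frac{73}{5} - 1364562 = - \frac{6822883}{5}$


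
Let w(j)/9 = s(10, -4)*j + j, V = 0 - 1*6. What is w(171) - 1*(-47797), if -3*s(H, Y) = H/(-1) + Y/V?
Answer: 54124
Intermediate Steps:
V = -6 (V = 0 - 6 = -6)
s(H, Y) = H/3 + Y/18 (s(H, Y) = -(H/(-1) + Y/(-6))/3 = -(H*(-1) + Y*(-1/6))/3 = -(-H - Y/6)/3 = H/3 + Y/18)
w(j) = 37*j (w(j) = 9*(((1/3)*10 + (1/18)*(-4))*j + j) = 9*((10/3 - 2/9)*j + j) = 9*(28*j/9 + j) = 9*(37*j/9) = 37*j)
w(171) - 1*(-47797) = 37*171 - 1*(-47797) = 6327 + 47797 = 54124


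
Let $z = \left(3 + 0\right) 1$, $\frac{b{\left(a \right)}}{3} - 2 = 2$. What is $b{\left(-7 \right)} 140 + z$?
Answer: $1683$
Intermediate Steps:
$b{\left(a \right)} = 12$ ($b{\left(a \right)} = 6 + 3 \cdot 2 = 6 + 6 = 12$)
$z = 3$ ($z = 3 \cdot 1 = 3$)
$b{\left(-7 \right)} 140 + z = 12 \cdot 140 + 3 = 1680 + 3 = 1683$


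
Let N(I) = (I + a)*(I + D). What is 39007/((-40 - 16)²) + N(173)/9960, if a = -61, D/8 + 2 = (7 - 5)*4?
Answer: 58266499/3904320 ≈ 14.924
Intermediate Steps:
D = 48 (D = -16 + 8*((7 - 5)*4) = -16 + 8*(2*4) = -16 + 8*8 = -16 + 64 = 48)
N(I) = (-61 + I)*(48 + I) (N(I) = (I - 61)*(I + 48) = (-61 + I)*(48 + I))
39007/((-40 - 16)²) + N(173)/9960 = 39007/((-40 - 16)²) + (-2928 + 173² - 13*173)/9960 = 39007/((-56)²) + (-2928 + 29929 - 2249)*(1/9960) = 39007/3136 + 24752*(1/9960) = 39007*(1/3136) + 3094/1245 = 39007/3136 + 3094/1245 = 58266499/3904320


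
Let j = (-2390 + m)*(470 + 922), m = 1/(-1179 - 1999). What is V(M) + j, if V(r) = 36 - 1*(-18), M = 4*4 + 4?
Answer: -5286327210/1589 ≈ -3.3268e+6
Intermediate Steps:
M = 20 (M = 16 + 4 = 20)
m = -1/3178 (m = 1/(-3178) = -1/3178 ≈ -0.00031466)
V(r) = 54 (V(r) = 36 + 18 = 54)
j = -5286413016/1589 (j = (-2390 - 1/3178)*(470 + 922) = -7595421/3178*1392 = -5286413016/1589 ≈ -3.3269e+6)
V(M) + j = 54 - 5286413016/1589 = -5286327210/1589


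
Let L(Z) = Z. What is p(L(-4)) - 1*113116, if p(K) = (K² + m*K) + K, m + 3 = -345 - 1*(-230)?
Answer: -112632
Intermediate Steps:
m = -118 (m = -3 + (-345 - 1*(-230)) = -3 + (-345 + 230) = -3 - 115 = -118)
p(K) = K² - 117*K (p(K) = (K² - 118*K) + K = K² - 117*K)
p(L(-4)) - 1*113116 = -4*(-117 - 4) - 1*113116 = -4*(-121) - 113116 = 484 - 113116 = -112632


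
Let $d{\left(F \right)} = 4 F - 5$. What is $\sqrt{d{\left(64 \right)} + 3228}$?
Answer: $7 \sqrt{71} \approx 58.983$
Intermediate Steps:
$d{\left(F \right)} = -5 + 4 F$
$\sqrt{d{\left(64 \right)} + 3228} = \sqrt{\left(-5 + 4 \cdot 64\right) + 3228} = \sqrt{\left(-5 + 256\right) + 3228} = \sqrt{251 + 3228} = \sqrt{3479} = 7 \sqrt{71}$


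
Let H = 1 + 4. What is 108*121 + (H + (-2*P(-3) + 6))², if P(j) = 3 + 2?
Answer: 13069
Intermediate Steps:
H = 5
P(j) = 5
108*121 + (H + (-2*P(-3) + 6))² = 108*121 + (5 + (-2*5 + 6))² = 13068 + (5 + (-10 + 6))² = 13068 + (5 - 4)² = 13068 + 1² = 13068 + 1 = 13069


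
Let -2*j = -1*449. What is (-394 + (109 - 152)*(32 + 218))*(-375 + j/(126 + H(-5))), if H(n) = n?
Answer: 503157172/121 ≈ 4.1583e+6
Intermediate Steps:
j = 449/2 (j = -(-1)*449/2 = -½*(-449) = 449/2 ≈ 224.50)
(-394 + (109 - 152)*(32 + 218))*(-375 + j/(126 + H(-5))) = (-394 + (109 - 152)*(32 + 218))*(-375 + 449/(2*(126 - 5))) = (-394 - 43*250)*(-375 + (449/2)/121) = (-394 - 10750)*(-375 + (449/2)*(1/121)) = -11144*(-375 + 449/242) = -11144*(-90301/242) = 503157172/121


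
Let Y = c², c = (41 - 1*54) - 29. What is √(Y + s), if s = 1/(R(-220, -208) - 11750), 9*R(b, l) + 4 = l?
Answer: 3*√2200677201062/105962 ≈ 42.000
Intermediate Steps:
R(b, l) = -4/9 + l/9
c = -42 (c = (41 - 54) - 29 = -13 - 29 = -42)
s = -9/105962 (s = 1/((-4/9 + (⅑)*(-208)) - 11750) = 1/((-4/9 - 208/9) - 11750) = 1/(-212/9 - 11750) = 1/(-105962/9) = -9/105962 ≈ -8.4936e-5)
Y = 1764 (Y = (-42)² = 1764)
√(Y + s) = √(1764 - 9/105962) = √(186916959/105962) = 3*√2200677201062/105962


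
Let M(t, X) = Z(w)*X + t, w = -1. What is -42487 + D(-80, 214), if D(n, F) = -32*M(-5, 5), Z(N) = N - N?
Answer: -42327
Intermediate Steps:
Z(N) = 0
M(t, X) = t (M(t, X) = 0*X + t = 0 + t = t)
D(n, F) = 160 (D(n, F) = -32*(-5) = 160)
-42487 + D(-80, 214) = -42487 + 160 = -42327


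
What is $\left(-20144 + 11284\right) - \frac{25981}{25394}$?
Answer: $- \frac{225016821}{25394} \approx -8861.0$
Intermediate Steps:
$\left(-20144 + 11284\right) - \frac{25981}{25394} = -8860 - \frac{25981}{25394} = - \frac{225016821}{25394}$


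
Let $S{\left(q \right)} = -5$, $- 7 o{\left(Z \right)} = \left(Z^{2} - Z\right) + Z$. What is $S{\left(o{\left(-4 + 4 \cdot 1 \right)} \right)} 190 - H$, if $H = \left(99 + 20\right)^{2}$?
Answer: $-15111$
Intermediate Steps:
$o{\left(Z \right)} = - \frac{Z^{2}}{7}$ ($o{\left(Z \right)} = - \frac{\left(Z^{2} - Z\right) + Z}{7} = - \frac{Z^{2}}{7}$)
$H = 14161$ ($H = 119^{2} = 14161$)
$S{\left(o{\left(-4 + 4 \cdot 1 \right)} \right)} 190 - H = \left(-5\right) 190 - 14161 = -950 - 14161 = -15111$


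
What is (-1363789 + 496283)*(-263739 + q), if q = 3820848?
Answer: -3085813400154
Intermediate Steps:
(-1363789 + 496283)*(-263739 + q) = (-1363789 + 496283)*(-263739 + 3820848) = -867506*3557109 = -3085813400154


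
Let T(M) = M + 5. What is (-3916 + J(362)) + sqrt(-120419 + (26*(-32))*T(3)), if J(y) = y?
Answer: -3554 + 5*I*sqrt(5083) ≈ -3554.0 + 356.48*I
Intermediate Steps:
T(M) = 5 + M
(-3916 + J(362)) + sqrt(-120419 + (26*(-32))*T(3)) = (-3916 + 362) + sqrt(-120419 + (26*(-32))*(5 + 3)) = -3554 + sqrt(-120419 - 832*8) = -3554 + sqrt(-120419 - 6656) = -3554 + sqrt(-127075) = -3554 + 5*I*sqrt(5083)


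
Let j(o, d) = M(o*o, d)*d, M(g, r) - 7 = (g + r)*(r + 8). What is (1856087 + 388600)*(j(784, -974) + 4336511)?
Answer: 1296100017110211147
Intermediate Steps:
M(g, r) = 7 + (8 + r)*(g + r) (M(g, r) = 7 + (g + r)*(r + 8) = 7 + (g + r)*(8 + r) = 7 + (8 + r)*(g + r))
j(o, d) = d*(7 + d**2 + 8*d + 8*o**2 + d*o**2) (j(o, d) = (7 + d**2 + 8*(o*o) + 8*d + (o*o)*d)*d = (7 + d**2 + 8*o**2 + 8*d + o**2*d)*d = (7 + d**2 + 8*o**2 + 8*d + d*o**2)*d = (7 + d**2 + 8*d + 8*o**2 + d*o**2)*d = d*(7 + d**2 + 8*d + 8*o**2 + d*o**2))
(1856087 + 388600)*(j(784, -974) + 4336511) = (1856087 + 388600)*(-974*(7 + (-974)**2 + 8*(-974) + 8*784**2 - 974*784**2) + 4336511) = 2244687*(-974*(7 + 948676 - 7792 + 8*614656 - 974*614656) + 4336511) = 2244687*(-974*(7 + 948676 - 7792 + 4917248 - 598674944) + 4336511) = 2244687*(-974*(-592816805) + 4336511) = 2244687*(577403568070 + 4336511) = 2244687*577407904581 = 1296100017110211147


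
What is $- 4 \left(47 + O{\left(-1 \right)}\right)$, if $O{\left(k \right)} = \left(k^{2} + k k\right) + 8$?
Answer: $-228$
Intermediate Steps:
$O{\left(k \right)} = 8 + 2 k^{2}$ ($O{\left(k \right)} = \left(k^{2} + k^{2}\right) + 8 = 2 k^{2} + 8 = 8 + 2 k^{2}$)
$- 4 \left(47 + O{\left(-1 \right)}\right) = - 4 \left(47 + \left(8 + 2 \left(-1\right)^{2}\right)\right) = - 4 \left(47 + \left(8 + 2 \cdot 1\right)\right) = - 4 \left(47 + \left(8 + 2\right)\right) = - 4 \left(47 + 10\right) = \left(-4\right) 57 = -228$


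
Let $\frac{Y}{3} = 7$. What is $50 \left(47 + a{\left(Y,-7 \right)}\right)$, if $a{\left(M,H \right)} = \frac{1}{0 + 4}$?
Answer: $\frac{4725}{2} \approx 2362.5$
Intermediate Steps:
$Y = 21$ ($Y = 3 \cdot 7 = 21$)
$a{\left(M,H \right)} = \frac{1}{4}$
$50 \left(47 + a{\left(Y,-7 \right)}\right) = 50 \left(47 + \frac{1}{4}\right) = 50 \cdot \frac{189}{4} = \frac{4725}{2}$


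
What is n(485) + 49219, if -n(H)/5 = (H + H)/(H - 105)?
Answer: 1869837/38 ≈ 49206.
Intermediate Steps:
n(H) = -10*H/(-105 + H) (n(H) = -5*(H + H)/(H - 105) = -5*2*H/(-105 + H) = -10*H/(-105 + H))
n(485) + 49219 = -10*485/(-105 + 485) + 49219 = -10*485/380 + 49219 = -10*485*1/380 + 49219 = -485/38 + 49219 = 1869837/38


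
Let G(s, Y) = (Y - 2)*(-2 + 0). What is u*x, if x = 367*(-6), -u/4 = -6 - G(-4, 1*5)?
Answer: 0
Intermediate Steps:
G(s, Y) = 4 - 2*Y (G(s, Y) = (-2 + Y)*(-2) = 4 - 2*Y)
u = 0 (u = -4*(-6 - (4 - 2*5)) = -4*(-6 - (4 - 10)) = -4*(-6 - 1*(-6)) = -4*(-6 + 6) = -4*0 = 0)
x = -2202
u*x = 0*(-2202) = 0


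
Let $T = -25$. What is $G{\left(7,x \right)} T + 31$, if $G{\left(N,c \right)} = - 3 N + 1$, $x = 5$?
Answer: $531$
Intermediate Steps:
$G{\left(N,c \right)} = 1 - 3 N$
$G{\left(7,x \right)} T + 31 = \left(1 - 21\right) \left(-25\right) + 31 = \left(-20\right) \left(-25\right) + 31 = 500 + 31 = 531$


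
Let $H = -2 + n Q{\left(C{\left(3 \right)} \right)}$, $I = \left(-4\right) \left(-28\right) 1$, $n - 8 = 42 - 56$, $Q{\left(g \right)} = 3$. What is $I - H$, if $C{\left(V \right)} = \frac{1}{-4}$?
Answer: $132$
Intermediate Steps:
$C{\left(V \right)} = - \frac{1}{4}$
$n = -6$ ($n = 8 + \left(42 - 56\right) = 8 - 14 = -6$)
$I = 112$ ($I = 112 \cdot 1 = 112$)
$H = -20$ ($H = -2 - 18 = -20$)
$I - H = 112 - -20 = 112 + 20 = 132$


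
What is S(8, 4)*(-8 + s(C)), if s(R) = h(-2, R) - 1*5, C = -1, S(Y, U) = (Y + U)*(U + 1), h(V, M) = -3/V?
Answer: -690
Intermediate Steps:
S(Y, U) = (1 + U)*(U + Y) (S(Y, U) = (U + Y)*(1 + U) = (1 + U)*(U + Y))
s(R) = -7/2 (s(R) = -3/(-2) - 1*5 = -3*(-½) - 5 = 3/2 - 5 = -7/2)
S(8, 4)*(-8 + s(C)) = (4 + 8 + 4² + 4*8)*(-8 - 7/2) = (4 + 8 + 16 + 32)*(-23/2) = 60*(-23/2) = -690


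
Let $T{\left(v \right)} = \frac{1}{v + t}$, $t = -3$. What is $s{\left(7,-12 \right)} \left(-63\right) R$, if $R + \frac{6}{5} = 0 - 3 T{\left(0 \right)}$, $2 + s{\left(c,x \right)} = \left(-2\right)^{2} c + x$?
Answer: $\frac{882}{5} \approx 176.4$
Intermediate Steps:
$T{\left(v \right)} = \frac{1}{-3 + v}$ ($T{\left(v \right)} = \frac{1}{v - 3} = \frac{1}{-3 + v}$)
$s{\left(c,x \right)} = -2 + x + 4 c$ ($s{\left(c,x \right)} = -2 + \left(\left(-2\right)^{2} c + x\right) = -2 + \left(4 c + x\right) = -2 + \left(x + 4 c\right) = -2 + x + 4 c$)
$R = - \frac{1}{5}$ ($R = - \frac{6}{5} + \left(0 - \frac{3}{-3 + 0}\right) = - \frac{6}{5} + \left(0 - \frac{3}{-3}\right) = - \frac{6}{5} + \left(0 - -1\right) = - \frac{6}{5} + \left(0 + 1\right) = - \frac{6}{5} + 1 = - \frac{1}{5} \approx -0.2$)
$s{\left(7,-12 \right)} \left(-63\right) R = \left(-2 - 12 + 4 \cdot 7\right) \left(-63\right) \left(- \frac{1}{5}\right) = \left(-2 - 12 + 28\right) \left(-63\right) \left(- \frac{1}{5}\right) = 14 \left(-63\right) \left(- \frac{1}{5}\right) = \left(-882\right) \left(- \frac{1}{5}\right) = \frac{882}{5}$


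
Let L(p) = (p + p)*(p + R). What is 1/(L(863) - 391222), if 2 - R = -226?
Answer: 1/1491844 ≈ 6.7031e-7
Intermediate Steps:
R = 228 (R = 2 - 1*(-226) = 2 + 226 = 228)
L(p) = 2*p*(228 + p) (L(p) = (p + p)*(p + 228) = (2*p)*(228 + p) = 2*p*(228 + p))
1/(L(863) - 391222) = 1/(2*863*(228 + 863) - 391222) = 1/(2*863*1091 - 391222) = 1/(1883066 - 391222) = 1/1491844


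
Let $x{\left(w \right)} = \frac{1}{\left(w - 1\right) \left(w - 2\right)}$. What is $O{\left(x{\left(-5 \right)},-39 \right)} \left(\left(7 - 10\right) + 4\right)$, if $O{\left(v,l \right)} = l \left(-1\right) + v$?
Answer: $\frac{1639}{42} \approx 39.024$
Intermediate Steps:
$x{\left(w \right)} = \frac{1}{\left(-1 + w\right) \left(-2 + w\right)}$
$O{\left(v,l \right)} = v - l$ ($O{\left(v,l \right)} = - l + v = v - l$)
$O{\left(x{\left(-5 \right)},-39 \right)} \left(\left(7 - 10\right) + 4\right) = \left(\frac{1}{2 + \left(-5\right)^{2} - -15} - -39\right) \left(\left(7 - 10\right) + 4\right) = \left(\frac{1}{2 + 25 + 15} + 39\right) \left(\left(7 - 10\right) + 4\right) = \left(\frac{1}{42} + 39\right) \left(\left(7 - 10\right) + 4\right) = \left(\frac{1}{42} + 39\right) \left(-3 + 4\right) = \frac{1639}{42} \cdot 1 = \frac{1639}{42}$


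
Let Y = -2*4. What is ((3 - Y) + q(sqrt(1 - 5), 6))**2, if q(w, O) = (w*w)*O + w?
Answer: 165 - 52*I ≈ 165.0 - 52.0*I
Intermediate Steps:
Y = -8
q(w, O) = w + O*w**2 (q(w, O) = w**2*O + w = O*w**2 + w = w + O*w**2)
((3 - Y) + q(sqrt(1 - 5), 6))**2 = ((3 - 1*(-8)) + sqrt(1 - 5)*(1 + 6*sqrt(1 - 5)))**2 = ((3 + 8) + sqrt(-4)*(1 + 6*sqrt(-4)))**2 = (11 + (2*I)*(1 + 6*(2*I)))**2 = (11 + (2*I)*(1 + 12*I))**2 = (11 + 2*I*(1 + 12*I))**2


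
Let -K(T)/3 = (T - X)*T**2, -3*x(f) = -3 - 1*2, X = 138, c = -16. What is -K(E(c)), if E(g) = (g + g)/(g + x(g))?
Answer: -161409024/79507 ≈ -2030.1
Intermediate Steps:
x(f) = 5/3 (x(f) = -(-3 - 1*2)/3 = -(-3 - 2)/3 = -1/3*(-5) = 5/3)
E(g) = 2*g/(5/3 + g) (E(g) = (g + g)/(g + 5/3) = (2*g)/(5/3 + g) = 2*g/(5/3 + g))
K(T) = -3*T**2*(-138 + T) (K(T) = -3*(T - 1*138)*T**2 = -3*(T - 138)*T**2 = -3*(-138 + T)*T**2 = -3*T**2*(-138 + T))
-K(E(c)) = -3*(6*(-16)/(5 + 3*(-16)))**2*(138 - 6*(-16)/(5 + 3*(-16))) = -3*(6*(-16)/(5 - 48))**2*(138 - 6*(-16)/(5 - 48)) = -3*(6*(-16)/(-43))**2*(138 - 6*(-16)/(-43)) = -3*(6*(-16)*(-1/43))**2*(138 - 6*(-16)*(-1)/43) = -3*(96/43)**2*(138 - 1*96/43) = -3*9216*(138 - 96/43)/1849 = -3*9216*5838/(1849*43) = -1*161409024/79507 = -161409024/79507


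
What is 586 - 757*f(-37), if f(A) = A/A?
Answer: -171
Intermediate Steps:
f(A) = 1
586 - 757*f(-37) = 586 - 757*1 = 586 - 757 = -171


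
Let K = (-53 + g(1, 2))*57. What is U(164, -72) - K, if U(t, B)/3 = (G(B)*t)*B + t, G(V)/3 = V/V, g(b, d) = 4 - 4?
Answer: -102759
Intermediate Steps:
g(b, d) = 0
G(V) = 3 (G(V) = 3*(V/V) = 3*1 = 3)
U(t, B) = 3*t + 9*B*t (U(t, B) = 3*((3*t)*B + t) = 3*(3*B*t + t) = 3*(t + 3*B*t) = 3*t + 9*B*t)
K = -3021 (K = (-53 + 0)*57 = -53*57 = -3021)
U(164, -72) - K = 3*164*(1 + 3*(-72)) - 1*(-3021) = 3*164*(1 - 216) + 3021 = 3*164*(-215) + 3021 = -105780 + 3021 = -102759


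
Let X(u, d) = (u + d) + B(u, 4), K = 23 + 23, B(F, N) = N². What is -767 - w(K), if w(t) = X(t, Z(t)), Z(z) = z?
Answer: -875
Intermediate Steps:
K = 46
X(u, d) = 16 + d + u (X(u, d) = (u + d) + 4² = (d + u) + 16 = 16 + d + u)
w(t) = 16 + 2*t (w(t) = 16 + t + t = 16 + 2*t)
-767 - w(K) = -767 - (16 + 2*46) = -767 - (16 + 92) = -767 - 1*108 = -767 - 108 = -875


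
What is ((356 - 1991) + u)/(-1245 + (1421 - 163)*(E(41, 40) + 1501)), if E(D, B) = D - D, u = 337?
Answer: -1298/1887013 ≈ -0.00068786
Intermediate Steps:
E(D, B) = 0
((356 - 1991) + u)/(-1245 + (1421 - 163)*(E(41, 40) + 1501)) = ((356 - 1991) + 337)/(-1245 + (1421 - 163)*(0 + 1501)) = (-1635 + 337)/(-1245 + 1258*1501) = -1298/(-1245 + 1888258) = -1298/1887013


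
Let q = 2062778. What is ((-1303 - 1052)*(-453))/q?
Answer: 1066815/2062778 ≈ 0.51717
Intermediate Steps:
((-1303 - 1052)*(-453))/q = ((-1303 - 1052)*(-453))/2062778 = -2355*(-453)*(1/2062778) = 1066815*(1/2062778) = 1066815/2062778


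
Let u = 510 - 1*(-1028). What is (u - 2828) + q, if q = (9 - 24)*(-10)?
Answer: -1140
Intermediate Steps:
u = 1538 (u = 510 + 1028 = 1538)
q = 150 (q = -15*(-10) = 150)
(u - 2828) + q = (1538 - 2828) + 150 = -1290 + 150 = -1140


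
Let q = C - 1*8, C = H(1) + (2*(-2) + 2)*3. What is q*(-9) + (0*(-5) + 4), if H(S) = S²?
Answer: 121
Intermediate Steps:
C = -5 (C = 1² + (2*(-2) + 2)*3 = 1 + (-4 + 2)*3 = 1 - 2*3 = 1 - 6 = -5)
q = -13 (q = -5 - 1*8 = -5 - 8 = -13)
q*(-9) + (0*(-5) + 4) = -13*(-9) + (0*(-5) + 4) = 117 + (0 + 4) = 117 + 4 = 121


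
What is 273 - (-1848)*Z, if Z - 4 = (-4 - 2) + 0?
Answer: -3423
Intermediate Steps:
Z = -2 (Z = 4 + ((-4 - 2) + 0) = 4 + (-6 + 0) = 4 - 6 = -2)
273 - (-1848)*Z = 273 - (-1848)*(-2) = 273 - 231*16 = 273 - 3696 = -3423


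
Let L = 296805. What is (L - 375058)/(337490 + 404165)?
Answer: -78253/741655 ≈ -0.10551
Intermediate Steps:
(L - 375058)/(337490 + 404165) = (296805 - 375058)/(337490 + 404165) = -78253/741655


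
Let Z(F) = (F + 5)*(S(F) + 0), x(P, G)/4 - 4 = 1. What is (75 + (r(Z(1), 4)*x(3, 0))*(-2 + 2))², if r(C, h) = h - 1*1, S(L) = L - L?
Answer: 5625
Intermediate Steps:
S(L) = 0
x(P, G) = 20 (x(P, G) = 16 + 4*1 = 16 + 4 = 20)
Z(F) = 0 (Z(F) = (F + 5)*(0 + 0) = (5 + F)*0 = 0)
r(C, h) = -1 + h (r(C, h) = h - 1 = -1 + h)
(75 + (r(Z(1), 4)*x(3, 0))*(-2 + 2))² = (75 + ((-1 + 4)*20)*(-2 + 2))² = (75 + (3*20)*0)² = (75 + 60*0)² = (75 + 0)² = 75² = 5625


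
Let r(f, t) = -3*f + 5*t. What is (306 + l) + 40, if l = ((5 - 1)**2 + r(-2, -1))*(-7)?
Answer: 227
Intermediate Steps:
l = -119 (l = ((5 - 1)**2 + (-3*(-2) + 5*(-1)))*(-7) = (4**2 + (6 - 5))*(-7) = (16 + 1)*(-7) = 17*(-7) = -119)
(306 + l) + 40 = (306 - 119) + 40 = 187 + 40 = 227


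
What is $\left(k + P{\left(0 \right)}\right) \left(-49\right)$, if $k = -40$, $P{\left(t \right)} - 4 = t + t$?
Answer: $1764$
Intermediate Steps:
$P{\left(t \right)} = 4 + 2 t$ ($P{\left(t \right)} = 4 + \left(t + t\right) = 4 + 2 t$)
$\left(k + P{\left(0 \right)}\right) \left(-49\right) = \left(-40 + \left(4 + 2 \cdot 0\right)\right) \left(-49\right) = \left(-40 + \left(4 + 0\right)\right) \left(-49\right) = \left(-40 + 4\right) \left(-49\right) = \left(-36\right) \left(-49\right) = 1764$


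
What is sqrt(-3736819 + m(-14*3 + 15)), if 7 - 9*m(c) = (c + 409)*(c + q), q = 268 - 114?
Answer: I*sqrt(33679878)/3 ≈ 1934.5*I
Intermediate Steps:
q = 154
m(c) = 7/9 - (154 + c)*(409 + c)/9 (m(c) = 7/9 - (c + 409)*(c + 154)/9 = 7/9 - (409 + c)*(154 + c)/9 = 7/9 - (154 + c)*(409 + c)/9)
sqrt(-3736819 + m(-14*3 + 15)) = sqrt(-3736819 + (-20993/3 - 563*(-14*3 + 15)/9 - (-14*3 + 15)**2/9)) = sqrt(-3736819 + (-20993/3 - 563*(-42 + 15)/9 - (-42 + 15)**2/9)) = sqrt(-3736819 + (-20993/3 - 563/9*(-27) - 1/9*(-27)**2)) = sqrt(-3736819 + (-20993/3 + 1689 - 1/9*729)) = sqrt(-3736819 + (-20993/3 + 1689 - 81)) = sqrt(-3736819 - 16169/3) = sqrt(-11226626/3) = I*sqrt(33679878)/3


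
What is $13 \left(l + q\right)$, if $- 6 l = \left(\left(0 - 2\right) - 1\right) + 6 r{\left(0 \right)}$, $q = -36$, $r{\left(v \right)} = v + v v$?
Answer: $- \frac{923}{2} \approx -461.5$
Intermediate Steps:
$r{\left(v \right)} = v + v^{2}$
$l = \frac{1}{2}$ ($l = - \frac{\left(\left(0 - 2\right) - 1\right) + 6 \cdot 0 \left(1 + 0\right)}{6} = - \frac{\left(-2 - 1\right) + 6 \cdot 0 \cdot 1}{6} = - \frac{-3 + 6 \cdot 0}{6} = - \frac{-3 + 0}{6} = \left(- \frac{1}{6}\right) \left(-3\right) = \frac{1}{2} \approx 0.5$)
$13 \left(l + q\right) = 13 \left(\frac{1}{2} - 36\right) = 13 \left(- \frac{71}{2}\right) = - \frac{923}{2}$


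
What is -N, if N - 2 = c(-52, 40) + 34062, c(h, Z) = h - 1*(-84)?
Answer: -34096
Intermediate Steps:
c(h, Z) = 84 + h (c(h, Z) = h + 84 = 84 + h)
N = 34096 (N = 2 + ((84 - 52) + 34062) = 2 + (32 + 34062) = 2 + 34094 = 34096)
-N = -1*34096 = -34096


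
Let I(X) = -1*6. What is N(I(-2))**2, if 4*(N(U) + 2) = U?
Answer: 49/4 ≈ 12.250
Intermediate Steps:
I(X) = -6
N(U) = -2 + U/4
N(I(-2))**2 = (-2 + (1/4)*(-6))**2 = (-2 - 3/2)**2 = (-7/2)**2 = 49/4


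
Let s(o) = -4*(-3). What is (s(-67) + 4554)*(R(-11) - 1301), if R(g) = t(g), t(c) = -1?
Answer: -5944932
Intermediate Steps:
R(g) = -1
s(o) = 12
(s(-67) + 4554)*(R(-11) - 1301) = (12 + 4554)*(-1 - 1301) = 4566*(-1302) = -5944932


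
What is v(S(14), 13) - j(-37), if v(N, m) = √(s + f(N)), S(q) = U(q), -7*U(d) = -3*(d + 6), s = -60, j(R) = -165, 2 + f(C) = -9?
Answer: 165 + I*√71 ≈ 165.0 + 8.4261*I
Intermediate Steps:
f(C) = -11 (f(C) = -2 - 9 = -11)
U(d) = 18/7 + 3*d/7 (U(d) = -(-3)*(d + 6)/7 = -(-3)*(6 + d)/7 = -(-18 - 3*d)/7 = 18/7 + 3*d/7)
S(q) = 18/7 + 3*q/7
v(N, m) = I*√71 (v(N, m) = √(-60 - 11) = √(-71) = I*√71)
v(S(14), 13) - j(-37) = I*√71 - 1*(-165) = I*√71 + 165 = 165 + I*√71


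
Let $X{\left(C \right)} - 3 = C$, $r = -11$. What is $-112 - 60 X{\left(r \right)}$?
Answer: $368$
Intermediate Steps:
$X{\left(C \right)} = 3 + C$
$-112 - 60 X{\left(r \right)} = -112 - 60 \left(3 - 11\right) = -112 - -480 = -112 + 480 = 368$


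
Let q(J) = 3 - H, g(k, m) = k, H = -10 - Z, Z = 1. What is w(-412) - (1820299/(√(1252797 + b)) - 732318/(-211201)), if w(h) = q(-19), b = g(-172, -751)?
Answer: 2224496/211201 - 1820299*√50105/250525 ≈ -1615.9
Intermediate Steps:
H = -11 (H = -10 - 1*1 = -10 - 1 = -11)
b = -172
q(J) = 14 (q(J) = 3 - 1*(-11) = 3 + 11 = 14)
w(h) = 14
w(-412) - (1820299/(√(1252797 + b)) - 732318/(-211201)) = 14 - (1820299/(√(1252797 - 172)) - 732318/(-211201)) = 14 - (1820299/(√1252625) - 732318*(-1/211201)) = 14 - (1820299/((5*√50105)) + 732318/211201) = 14 - (1820299*(√50105/250525) + 732318/211201) = 14 - (1820299*√50105/250525 + 732318/211201) = 14 - (732318/211201 + 1820299*√50105/250525) = 14 + (-732318/211201 - 1820299*√50105/250525) = 2224496/211201 - 1820299*√50105/250525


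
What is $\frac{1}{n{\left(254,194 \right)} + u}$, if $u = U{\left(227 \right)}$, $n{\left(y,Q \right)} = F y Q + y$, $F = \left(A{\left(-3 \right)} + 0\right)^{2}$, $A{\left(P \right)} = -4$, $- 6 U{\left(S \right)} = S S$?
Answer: $\frac{6}{4680491} \approx 1.2819 \cdot 10^{-6}$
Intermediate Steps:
$U{\left(S \right)} = - \frac{S^{2}}{6}$ ($U{\left(S \right)} = - \frac{S S}{6} = - \frac{S^{2}}{6}$)
$F = 16$ ($F = \left(-4 + 0\right)^{2} = \left(-4\right)^{2} = 16$)
$n{\left(y,Q \right)} = y + 16 Q y$ ($n{\left(y,Q \right)} = 16 y Q + y = 16 Q y + y = y + 16 Q y$)
$u = - \frac{51529}{6}$ ($u = - \frac{227^{2}}{6} = \left(- \frac{1}{6}\right) 51529 = - \frac{51529}{6} \approx -8588.2$)
$\frac{1}{n{\left(254,194 \right)} + u} = \frac{1}{254 \left(1 + 16 \cdot 194\right) - \frac{51529}{6}} = \frac{1}{254 \left(1 + 3104\right) - \frac{51529}{6}} = \frac{1}{254 \cdot 3105 - \frac{51529}{6}} = \frac{1}{788670 - \frac{51529}{6}} = \frac{1}{\frac{4680491}{6}} = \frac{6}{4680491}$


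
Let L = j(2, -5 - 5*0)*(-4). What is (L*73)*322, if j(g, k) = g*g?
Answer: -376096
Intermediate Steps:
j(g, k) = g²
L = -16 (L = 2²*(-4) = 4*(-4) = -16)
(L*73)*322 = -16*73*322 = -1168*322 = -376096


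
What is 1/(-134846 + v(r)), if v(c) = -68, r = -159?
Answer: -1/134914 ≈ -7.4121e-6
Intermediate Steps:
1/(-134846 + v(r)) = 1/(-134846 - 68) = 1/(-134914) = -1/134914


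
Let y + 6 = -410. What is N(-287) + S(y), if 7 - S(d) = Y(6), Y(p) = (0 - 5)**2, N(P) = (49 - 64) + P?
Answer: -320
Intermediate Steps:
y = -416 (y = -6 - 410 = -416)
N(P) = -15 + P
Y(p) = 25 (Y(p) = (-5)**2 = 25)
S(d) = -18 (S(d) = 7 - 1*25 = 7 - 25 = -18)
N(-287) + S(y) = (-15 - 287) - 18 = -302 - 18 = -320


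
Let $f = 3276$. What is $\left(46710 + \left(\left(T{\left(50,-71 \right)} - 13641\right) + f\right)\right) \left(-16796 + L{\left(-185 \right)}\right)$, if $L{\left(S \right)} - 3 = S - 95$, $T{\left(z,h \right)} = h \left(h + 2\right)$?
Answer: $-704158812$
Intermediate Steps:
$T{\left(z,h \right)} = h \left(2 + h\right)$
$L{\left(S \right)} = -92 + S$ ($L{\left(S \right)} = 3 + \left(S - 95\right) = 3 + \left(-95 + S\right) = -92 + S$)
$\left(46710 + \left(\left(T{\left(50,-71 \right)} - 13641\right) + f\right)\right) \left(-16796 + L{\left(-185 \right)}\right) = \left(46710 - \left(10365 + 71 \left(2 - 71\right)\right)\right) \left(-16796 - 277\right) = \left(46710 + \left(\left(\left(-71\right) \left(-69\right) - 13641\right) + 3276\right)\right) \left(-16796 - 277\right) = \left(46710 + \left(\left(4899 - 13641\right) + 3276\right)\right) \left(-17073\right) = \left(46710 + \left(-8742 + 3276\right)\right) \left(-17073\right) = \left(46710 - 5466\right) \left(-17073\right) = 41244 \left(-17073\right) = -704158812$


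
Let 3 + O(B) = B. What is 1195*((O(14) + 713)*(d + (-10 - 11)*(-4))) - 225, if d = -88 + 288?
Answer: 245710895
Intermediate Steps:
O(B) = -3 + B
d = 200
1195*((O(14) + 713)*(d + (-10 - 11)*(-4))) - 225 = 1195*(((-3 + 14) + 713)*(200 + (-10 - 11)*(-4))) - 225 = 1195*((11 + 713)*(200 - 21*(-4))) - 225 = 1195*(724*(200 + 84)) - 225 = 1195*(724*284) - 225 = 1195*205616 - 225 = 245711120 - 225 = 245710895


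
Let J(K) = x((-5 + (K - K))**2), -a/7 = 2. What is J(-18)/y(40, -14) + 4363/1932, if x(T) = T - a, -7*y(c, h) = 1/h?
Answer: 7388467/1932 ≈ 3824.3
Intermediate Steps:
y(c, h) = -1/(7*h)
a = -14 (a = -7*2 = -14)
x(T) = 14 + T (x(T) = T - 1*(-14) = T + 14 = 14 + T)
J(K) = 39 (J(K) = 14 + (-5 + (K - K))**2 = 14 + (-5 + 0)**2 = 14 + (-5)**2 = 14 + 25 = 39)
J(-18)/y(40, -14) + 4363/1932 = 39/((-1/7/(-14))) + 4363/1932 = 39/((-1/7*(-1/14))) + 4363*(1/1932) = 39/(1/98) + 4363/1932 = 39*98 + 4363/1932 = 3822 + 4363/1932 = 7388467/1932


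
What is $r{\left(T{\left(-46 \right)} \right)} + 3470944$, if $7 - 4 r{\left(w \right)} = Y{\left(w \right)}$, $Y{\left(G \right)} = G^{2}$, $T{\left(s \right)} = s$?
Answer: $\frac{13881667}{4} \approx 3.4704 \cdot 10^{6}$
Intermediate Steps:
$r{\left(w \right)} = \frac{7}{4} - \frac{w^{2}}{4}$
$r{\left(T{\left(-46 \right)} \right)} + 3470944 = \left(\frac{7}{4} - \frac{\left(-46\right)^{2}}{4}\right) + 3470944 = \left(\frac{7}{4} - 529\right) + 3470944 = - \frac{2109}{4} + 3470944 = \frac{13881667}{4}$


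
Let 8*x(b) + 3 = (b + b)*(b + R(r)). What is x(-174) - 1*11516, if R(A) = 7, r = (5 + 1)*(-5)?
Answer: -34015/8 ≈ -4251.9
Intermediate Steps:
r = -30 (r = 6*(-5) = -30)
x(b) = -3/8 + b*(7 + b)/4 (x(b) = -3/8 + ((b + b)*(b + 7))/8 = -3/8 + ((2*b)*(7 + b))/8 = -3/8 + (2*b*(7 + b))/8 = -3/8 + b*(7 + b)/4)
x(-174) - 1*11516 = (-3/8 + (¼)*(-174)² + (7/4)*(-174)) - 1*11516 = (-3/8 + (¼)*30276 - 609/2) - 11516 = (-3/8 + 7569 - 609/2) - 11516 = 58113/8 - 11516 = -34015/8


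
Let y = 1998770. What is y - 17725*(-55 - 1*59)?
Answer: 4019420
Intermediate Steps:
y - 17725*(-55 - 1*59) = 1998770 - 17725*(-55 - 1*59) = 1998770 - 17725*(-55 - 59) = 1998770 - 17725*(-114) = 1998770 + 2020650 = 4019420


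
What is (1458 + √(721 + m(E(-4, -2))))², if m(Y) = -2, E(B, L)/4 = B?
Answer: (1458 + √719)² ≈ 2.2047e+6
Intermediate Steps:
E(B, L) = 4*B
(1458 + √(721 + m(E(-4, -2))))² = (1458 + √(721 - 2))² = (1458 + √719)²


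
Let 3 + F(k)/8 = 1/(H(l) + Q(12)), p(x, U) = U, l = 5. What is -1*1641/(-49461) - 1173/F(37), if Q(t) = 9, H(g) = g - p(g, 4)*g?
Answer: 58059325/1253012 ≈ 46.336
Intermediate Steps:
H(g) = -3*g (H(g) = g - 4*g = -3*g)
F(k) = -76/3 (F(k) = -24 + 8/(-3*5 + 9) = -24 + 8/(-15 + 9) = -24 + 8/(-6) = -24 + 8*(-⅙) = -24 - 4/3 = -76/3)
-1*1641/(-49461) - 1173/F(37) = -1*1641/(-49461) - 1173/(-76/3) = -1641*(-1/49461) - 1173*(-3/76) = 547/16487 + 3519/76 = 58059325/1253012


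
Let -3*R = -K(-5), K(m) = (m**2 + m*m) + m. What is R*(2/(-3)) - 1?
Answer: -11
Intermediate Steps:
K(m) = m + 2*m**2 (K(m) = (m**2 + m**2) + m = 2*m**2 + m = m + 2*m**2)
R = 15 (R = -(-1)*(-5*(1 + 2*(-5)))/3 = -(-1)*(-5*(1 - 10))/3 = -(-1)*(-5*(-9))/3 = -(-1)*45/3 = -1/3*(-45) = 15)
R*(2/(-3)) - 1 = 15*(2/(-3)) - 1 = 15*(2*(-1/3)) - 1 = 15*(-2/3) - 1 = -10 - 1 = -11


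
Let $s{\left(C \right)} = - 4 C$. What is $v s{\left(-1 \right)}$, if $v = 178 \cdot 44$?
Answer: $31328$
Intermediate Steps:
$v = 7832$
$v s{\left(-1 \right)} = 7832 \left(\left(-4\right) \left(-1\right)\right) = 7832 \cdot 4 = 31328$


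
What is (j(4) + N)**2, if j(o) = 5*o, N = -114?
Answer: 8836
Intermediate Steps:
(j(4) + N)**2 = (5*4 - 114)**2 = (20 - 114)**2 = (-94)**2 = 8836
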